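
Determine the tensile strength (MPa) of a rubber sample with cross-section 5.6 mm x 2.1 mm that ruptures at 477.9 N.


Area = width * thickness = 5.6 * 2.1 = 11.76 mm^2
TS = force / area = 477.9 / 11.76 = 40.64 MPa

40.64 MPa


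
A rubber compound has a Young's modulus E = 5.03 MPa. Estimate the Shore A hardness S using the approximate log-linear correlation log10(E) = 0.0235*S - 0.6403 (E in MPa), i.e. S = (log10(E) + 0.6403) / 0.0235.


log10(E) = 0.0235*S - 0.6403  =>  S = (log10(E) + 0.6403) / 0.0235
log10(5.03) = 0.701568
S = (0.701568 + 0.6403) / 0.0235 = 1.341868 / 0.0235
S = 57.1

Shore A = 57.1


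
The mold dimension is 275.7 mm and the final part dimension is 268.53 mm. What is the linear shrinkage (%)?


Shrinkage = (mold - part) / mold * 100
= (275.7 - 268.53) / 275.7 * 100
= 7.17 / 275.7 * 100
= 2.6%

2.6%


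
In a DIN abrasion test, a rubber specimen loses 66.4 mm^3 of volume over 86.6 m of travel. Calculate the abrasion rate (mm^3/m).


Rate = volume_loss / distance
= 66.4 / 86.6
= 0.767 mm^3/m

0.767 mm^3/m


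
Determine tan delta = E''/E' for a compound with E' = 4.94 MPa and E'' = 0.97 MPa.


tan delta = E'' / E'
= 0.97 / 4.94
= 0.1964

tan delta = 0.1964


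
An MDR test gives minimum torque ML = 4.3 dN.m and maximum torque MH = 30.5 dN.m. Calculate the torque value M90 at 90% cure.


M90 = ML + 0.9 * (MH - ML)
M90 = 4.3 + 0.9 * (30.5 - 4.3)
M90 = 4.3 + 0.9 * 26.2
M90 = 27.88 dN.m

27.88 dN.m


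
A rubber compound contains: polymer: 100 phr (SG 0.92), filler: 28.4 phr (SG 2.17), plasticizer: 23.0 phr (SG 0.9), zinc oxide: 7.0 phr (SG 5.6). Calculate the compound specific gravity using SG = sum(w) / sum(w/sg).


Sum of weights = 158.4
Volume contributions:
  polymer: 100/0.92 = 108.6957
  filler: 28.4/2.17 = 13.0876
  plasticizer: 23.0/0.9 = 25.5556
  zinc oxide: 7.0/5.6 = 1.2500
Sum of volumes = 148.5888
SG = 158.4 / 148.5888 = 1.066

SG = 1.066


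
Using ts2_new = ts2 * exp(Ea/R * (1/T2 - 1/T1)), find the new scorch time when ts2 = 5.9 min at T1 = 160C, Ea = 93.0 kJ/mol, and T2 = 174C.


Convert temperatures: T1 = 160 + 273.15 = 433.15 K, T2 = 174 + 273.15 = 447.15 K
ts2_new = 5.9 * exp(93000 / 8.314 * (1/447.15 - 1/433.15))
1/T2 - 1/T1 = -7.2283e-05
ts2_new = 2.63 min

2.63 min


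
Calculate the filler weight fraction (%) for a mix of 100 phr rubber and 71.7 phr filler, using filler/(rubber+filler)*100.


Filler % = filler / (rubber + filler) * 100
= 71.7 / (100 + 71.7) * 100
= 71.7 / 171.7 * 100
= 41.76%

41.76%


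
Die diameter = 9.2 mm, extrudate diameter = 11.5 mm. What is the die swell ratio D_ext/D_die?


Die swell ratio = D_extrudate / D_die
= 11.5 / 9.2
= 1.25

Die swell = 1.25


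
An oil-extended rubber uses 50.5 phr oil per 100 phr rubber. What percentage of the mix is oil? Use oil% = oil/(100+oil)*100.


Oil % = oil / (100 + oil) * 100
= 50.5 / (100 + 50.5) * 100
= 50.5 / 150.5 * 100
= 33.55%

33.55%


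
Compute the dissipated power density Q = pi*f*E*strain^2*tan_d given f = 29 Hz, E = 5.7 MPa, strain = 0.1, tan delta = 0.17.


Q = pi * f * E * strain^2 * tan_d
= pi * 29 * 5.7 * 0.1^2 * 0.17
= pi * 29 * 5.7 * 0.0100 * 0.17
= 0.8828

Q = 0.8828


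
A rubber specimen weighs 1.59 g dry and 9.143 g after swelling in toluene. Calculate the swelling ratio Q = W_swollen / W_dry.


Q = W_swollen / W_dry
Q = 9.143 / 1.59
Q = 5.75

Q = 5.75


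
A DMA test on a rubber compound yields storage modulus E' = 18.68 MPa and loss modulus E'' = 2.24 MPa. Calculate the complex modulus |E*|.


|E*| = sqrt(E'^2 + E''^2)
= sqrt(18.68^2 + 2.24^2)
= sqrt(348.9424 + 5.0176)
= 18.814 MPa

18.814 MPa


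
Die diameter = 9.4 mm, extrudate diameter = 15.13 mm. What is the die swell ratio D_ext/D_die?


Die swell ratio = D_extrudate / D_die
= 15.13 / 9.4
= 1.61

Die swell = 1.61


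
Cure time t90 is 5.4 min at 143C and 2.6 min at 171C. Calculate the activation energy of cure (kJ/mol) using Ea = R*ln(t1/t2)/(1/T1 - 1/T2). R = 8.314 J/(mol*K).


T1 = 416.15 K, T2 = 444.15 K
1/T1 - 1/T2 = 1.5149e-04
ln(t1/t2) = ln(5.4/2.6) = 0.7309
Ea = 8.314 * 0.7309 / 1.5149e-04 = 40112.7183 J/mol
Ea = 40.11 kJ/mol

40.11 kJ/mol


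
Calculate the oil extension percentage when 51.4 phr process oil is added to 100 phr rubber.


Oil % = oil / (100 + oil) * 100
= 51.4 / (100 + 51.4) * 100
= 51.4 / 151.4 * 100
= 33.95%

33.95%


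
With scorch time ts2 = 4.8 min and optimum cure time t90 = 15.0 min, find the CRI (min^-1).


CRI = 100 / (t90 - ts2)
= 100 / (15.0 - 4.8)
= 100 / 10.2
= 9.8 min^-1

9.8 min^-1


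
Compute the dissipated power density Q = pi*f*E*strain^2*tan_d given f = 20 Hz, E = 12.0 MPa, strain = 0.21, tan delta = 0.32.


Q = pi * f * E * strain^2 * tan_d
= pi * 20 * 12.0 * 0.21^2 * 0.32
= pi * 20 * 12.0 * 0.0441 * 0.32
= 10.6402

Q = 10.6402


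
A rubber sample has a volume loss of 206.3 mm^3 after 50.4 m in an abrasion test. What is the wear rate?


Rate = volume_loss / distance
= 206.3 / 50.4
= 4.093 mm^3/m

4.093 mm^3/m


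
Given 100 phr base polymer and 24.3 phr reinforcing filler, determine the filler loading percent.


Filler % = filler / (rubber + filler) * 100
= 24.3 / (100 + 24.3) * 100
= 24.3 / 124.3 * 100
= 19.55%

19.55%


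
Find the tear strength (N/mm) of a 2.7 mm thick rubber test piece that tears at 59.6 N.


Tear strength = force / thickness
= 59.6 / 2.7
= 22.07 N/mm

22.07 N/mm


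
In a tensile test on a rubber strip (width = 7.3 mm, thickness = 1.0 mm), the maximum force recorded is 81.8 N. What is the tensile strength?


Area = width * thickness = 7.3 * 1.0 = 7.3 mm^2
TS = force / area = 81.8 / 7.3 = 11.21 MPa

11.21 MPa


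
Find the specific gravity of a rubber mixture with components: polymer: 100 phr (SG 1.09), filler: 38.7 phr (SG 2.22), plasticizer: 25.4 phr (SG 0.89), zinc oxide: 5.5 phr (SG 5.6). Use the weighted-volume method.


Sum of weights = 169.6
Volume contributions:
  polymer: 100/1.09 = 91.7431
  filler: 38.7/2.22 = 17.4324
  plasticizer: 25.4/0.89 = 28.5393
  zinc oxide: 5.5/5.6 = 0.9821
Sum of volumes = 138.6970
SG = 169.6 / 138.6970 = 1.223

SG = 1.223


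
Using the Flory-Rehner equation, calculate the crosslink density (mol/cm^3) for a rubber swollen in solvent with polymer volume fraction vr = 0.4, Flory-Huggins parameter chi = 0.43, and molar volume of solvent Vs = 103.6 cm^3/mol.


ln(1 - vr) = ln(1 - 0.4) = -0.5108
Numerator = -((-0.5108) + 0.4 + 0.43 * 0.4^2) = 0.0420
Denominator = 103.6 * (0.4^(1/3) - 0.4/2) = 55.6131
nu = 0.0420 / 55.6131 = 7.5568e-04 mol/cm^3

7.5568e-04 mol/cm^3


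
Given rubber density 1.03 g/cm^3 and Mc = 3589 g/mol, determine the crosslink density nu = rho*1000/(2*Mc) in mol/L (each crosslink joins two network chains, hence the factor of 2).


nu = rho * 1000 / (2 * Mc)
nu = 1.03 * 1000 / (2 * 3589)
nu = 1030.0 / 7178
nu = 0.1435 mol/L

0.1435 mol/L


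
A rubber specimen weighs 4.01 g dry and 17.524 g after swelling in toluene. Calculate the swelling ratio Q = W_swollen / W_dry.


Q = W_swollen / W_dry
Q = 17.524 / 4.01
Q = 4.37

Q = 4.37


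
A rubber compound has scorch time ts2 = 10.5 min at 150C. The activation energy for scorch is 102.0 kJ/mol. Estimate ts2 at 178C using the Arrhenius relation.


Convert temperatures: T1 = 150 + 273.15 = 423.15 K, T2 = 178 + 273.15 = 451.15 K
ts2_new = 10.5 * exp(102000 / 8.314 * (1/451.15 - 1/423.15))
1/T2 - 1/T1 = -1.4667e-04
ts2_new = 1.74 min

1.74 min


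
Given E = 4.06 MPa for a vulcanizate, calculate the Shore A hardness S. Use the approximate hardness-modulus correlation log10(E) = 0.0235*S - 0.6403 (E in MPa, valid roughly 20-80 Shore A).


log10(E) = 0.0235*S - 0.6403  =>  S = (log10(E) + 0.6403) / 0.0235
log10(4.06) = 0.608526
S = (0.608526 + 0.6403) / 0.0235 = 1.248826 / 0.0235
S = 53.1

Shore A = 53.1


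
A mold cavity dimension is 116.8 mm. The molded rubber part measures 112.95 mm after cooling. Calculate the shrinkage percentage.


Shrinkage = (mold - part) / mold * 100
= (116.8 - 112.95) / 116.8 * 100
= 3.85 / 116.8 * 100
= 3.3%

3.3%


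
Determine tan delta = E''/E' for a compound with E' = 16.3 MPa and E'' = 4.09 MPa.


tan delta = E'' / E'
= 4.09 / 16.3
= 0.2509

tan delta = 0.2509


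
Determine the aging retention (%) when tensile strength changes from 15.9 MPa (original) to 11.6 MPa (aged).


Retention = aged / original * 100
= 11.6 / 15.9 * 100
= 73.0%

73.0%


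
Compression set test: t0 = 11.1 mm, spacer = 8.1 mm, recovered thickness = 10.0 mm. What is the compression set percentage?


CS = (t0 - recovered) / (t0 - ts) * 100
= (11.1 - 10.0) / (11.1 - 8.1) * 100
= 1.1 / 3.0 * 100
= 36.7%

36.7%


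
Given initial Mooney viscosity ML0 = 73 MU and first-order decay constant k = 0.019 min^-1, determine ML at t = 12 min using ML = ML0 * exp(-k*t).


ML = ML0 * exp(-k * t)
ML = 73 * exp(-0.019 * 12)
ML = 73 * 0.7961
ML = 58.12 MU

58.12 MU


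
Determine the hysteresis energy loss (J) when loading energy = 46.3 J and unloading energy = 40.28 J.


Hysteresis loss = loading - unloading
= 46.3 - 40.28
= 6.02 J

6.02 J


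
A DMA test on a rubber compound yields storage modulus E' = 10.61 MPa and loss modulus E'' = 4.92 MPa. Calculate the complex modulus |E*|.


|E*| = sqrt(E'^2 + E''^2)
= sqrt(10.61^2 + 4.92^2)
= sqrt(112.5721 + 24.2064)
= 11.695 MPa

11.695 MPa


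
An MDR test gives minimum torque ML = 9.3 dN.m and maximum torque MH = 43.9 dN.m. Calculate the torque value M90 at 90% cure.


M90 = ML + 0.9 * (MH - ML)
M90 = 9.3 + 0.9 * (43.9 - 9.3)
M90 = 9.3 + 0.9 * 34.6
M90 = 40.44 dN.m

40.44 dN.m


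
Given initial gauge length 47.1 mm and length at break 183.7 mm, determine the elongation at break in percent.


Elongation = (Lf - L0) / L0 * 100
= (183.7 - 47.1) / 47.1 * 100
= 136.6 / 47.1 * 100
= 290.0%

290.0%


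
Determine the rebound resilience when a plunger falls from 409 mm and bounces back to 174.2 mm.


Resilience = h_rebound / h_drop * 100
= 174.2 / 409 * 100
= 42.6%

42.6%


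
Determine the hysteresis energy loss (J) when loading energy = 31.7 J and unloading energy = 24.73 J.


Hysteresis loss = loading - unloading
= 31.7 - 24.73
= 6.97 J

6.97 J


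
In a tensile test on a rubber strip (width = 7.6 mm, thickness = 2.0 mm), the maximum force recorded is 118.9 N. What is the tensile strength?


Area = width * thickness = 7.6 * 2.0 = 15.2 mm^2
TS = force / area = 118.9 / 15.2 = 7.82 MPa

7.82 MPa


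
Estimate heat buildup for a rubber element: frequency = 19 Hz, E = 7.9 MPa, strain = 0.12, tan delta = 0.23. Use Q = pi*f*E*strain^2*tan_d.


Q = pi * f * E * strain^2 * tan_d
= pi * 19 * 7.9 * 0.12^2 * 0.23
= pi * 19 * 7.9 * 0.0144 * 0.23
= 1.5618

Q = 1.5618


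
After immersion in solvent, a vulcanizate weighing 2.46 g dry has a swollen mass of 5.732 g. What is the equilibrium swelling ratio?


Q = W_swollen / W_dry
Q = 5.732 / 2.46
Q = 2.33

Q = 2.33


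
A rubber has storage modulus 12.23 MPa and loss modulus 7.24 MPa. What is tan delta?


tan delta = E'' / E'
= 7.24 / 12.23
= 0.592

tan delta = 0.592


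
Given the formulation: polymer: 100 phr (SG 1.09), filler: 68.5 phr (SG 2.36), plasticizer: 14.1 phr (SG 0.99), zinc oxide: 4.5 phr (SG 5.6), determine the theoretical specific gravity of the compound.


Sum of weights = 187.1
Volume contributions:
  polymer: 100/1.09 = 91.7431
  filler: 68.5/2.36 = 29.0254
  plasticizer: 14.1/0.99 = 14.2424
  zinc oxide: 4.5/5.6 = 0.8036
Sum of volumes = 135.8145
SG = 187.1 / 135.8145 = 1.378

SG = 1.378


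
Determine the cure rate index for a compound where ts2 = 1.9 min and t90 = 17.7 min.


CRI = 100 / (t90 - ts2)
= 100 / (17.7 - 1.9)
= 100 / 15.8
= 6.33 min^-1

6.33 min^-1


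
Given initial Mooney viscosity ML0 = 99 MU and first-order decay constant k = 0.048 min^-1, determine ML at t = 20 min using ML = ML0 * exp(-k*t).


ML = ML0 * exp(-k * t)
ML = 99 * exp(-0.048 * 20)
ML = 99 * 0.3829
ML = 37.91 MU

37.91 MU


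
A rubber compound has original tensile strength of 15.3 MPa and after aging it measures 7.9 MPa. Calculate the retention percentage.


Retention = aged / original * 100
= 7.9 / 15.3 * 100
= 51.6%

51.6%


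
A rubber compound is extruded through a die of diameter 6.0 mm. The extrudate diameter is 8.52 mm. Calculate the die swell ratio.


Die swell ratio = D_extrudate / D_die
= 8.52 / 6.0
= 1.42

Die swell = 1.42


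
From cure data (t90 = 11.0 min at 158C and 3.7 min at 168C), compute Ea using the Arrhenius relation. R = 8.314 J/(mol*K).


T1 = 431.15 K, T2 = 441.15 K
1/T1 - 1/T2 = 5.2576e-05
ln(t1/t2) = ln(11.0/3.7) = 1.0896
Ea = 8.314 * 1.0896 / 5.2576e-05 = 172296.6459 J/mol
Ea = 172.3 kJ/mol

172.3 kJ/mol


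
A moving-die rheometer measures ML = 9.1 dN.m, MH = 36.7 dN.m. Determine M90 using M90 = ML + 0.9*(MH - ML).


M90 = ML + 0.9 * (MH - ML)
M90 = 9.1 + 0.9 * (36.7 - 9.1)
M90 = 9.1 + 0.9 * 27.6
M90 = 33.94 dN.m

33.94 dN.m


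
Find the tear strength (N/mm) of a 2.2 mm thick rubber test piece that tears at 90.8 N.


Tear strength = force / thickness
= 90.8 / 2.2
= 41.27 N/mm

41.27 N/mm


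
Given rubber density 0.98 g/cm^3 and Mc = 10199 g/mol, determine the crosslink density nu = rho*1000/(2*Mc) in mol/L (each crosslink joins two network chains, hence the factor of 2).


nu = rho * 1000 / (2 * Mc)
nu = 0.98 * 1000 / (2 * 10199)
nu = 980.0 / 20398
nu = 0.0480 mol/L

0.0480 mol/L


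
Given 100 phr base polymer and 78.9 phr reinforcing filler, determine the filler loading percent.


Filler % = filler / (rubber + filler) * 100
= 78.9 / (100 + 78.9) * 100
= 78.9 / 178.9 * 100
= 44.1%

44.1%


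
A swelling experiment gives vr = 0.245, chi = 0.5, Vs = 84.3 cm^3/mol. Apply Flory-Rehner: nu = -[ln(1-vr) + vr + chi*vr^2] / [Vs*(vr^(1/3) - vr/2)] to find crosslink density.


ln(1 - vr) = ln(1 - 0.245) = -0.2810
Numerator = -((-0.2810) + 0.245 + 0.5 * 0.245^2) = 0.0060
Denominator = 84.3 * (0.245^(1/3) - 0.245/2) = 42.4225
nu = 0.0060 / 42.4225 = 1.4202e-04 mol/cm^3

1.4202e-04 mol/cm^3


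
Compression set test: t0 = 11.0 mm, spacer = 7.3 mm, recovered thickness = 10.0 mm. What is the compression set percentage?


CS = (t0 - recovered) / (t0 - ts) * 100
= (11.0 - 10.0) / (11.0 - 7.3) * 100
= 1.0 / 3.7 * 100
= 27.0%

27.0%


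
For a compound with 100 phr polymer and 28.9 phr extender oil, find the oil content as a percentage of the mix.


Oil % = oil / (100 + oil) * 100
= 28.9 / (100 + 28.9) * 100
= 28.9 / 128.9 * 100
= 22.42%

22.42%


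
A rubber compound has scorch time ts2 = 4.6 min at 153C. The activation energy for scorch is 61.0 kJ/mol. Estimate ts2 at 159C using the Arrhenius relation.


Convert temperatures: T1 = 153 + 273.15 = 426.15 K, T2 = 159 + 273.15 = 432.15 K
ts2_new = 4.6 * exp(61000 / 8.314 * (1/432.15 - 1/426.15))
1/T2 - 1/T1 = -3.2580e-05
ts2_new = 3.62 min

3.62 min


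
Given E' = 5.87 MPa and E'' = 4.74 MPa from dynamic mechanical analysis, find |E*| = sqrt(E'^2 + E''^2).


|E*| = sqrt(E'^2 + E''^2)
= sqrt(5.87^2 + 4.74^2)
= sqrt(34.4569 + 22.4676)
= 7.545 MPa

7.545 MPa


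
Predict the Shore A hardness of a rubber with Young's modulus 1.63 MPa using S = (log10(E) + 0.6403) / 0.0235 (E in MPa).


log10(E) = 0.0235*S - 0.6403  =>  S = (log10(E) + 0.6403) / 0.0235
log10(1.63) = 0.212188
S = (0.212188 + 0.6403) / 0.0235 = 0.852488 / 0.0235
S = 36.3

Shore A = 36.3


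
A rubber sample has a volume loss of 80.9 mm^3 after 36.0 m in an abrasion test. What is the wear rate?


Rate = volume_loss / distance
= 80.9 / 36.0
= 2.247 mm^3/m

2.247 mm^3/m


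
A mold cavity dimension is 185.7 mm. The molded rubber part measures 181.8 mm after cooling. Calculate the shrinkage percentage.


Shrinkage = (mold - part) / mold * 100
= (185.7 - 181.8) / 185.7 * 100
= 3.9 / 185.7 * 100
= 2.1%

2.1%


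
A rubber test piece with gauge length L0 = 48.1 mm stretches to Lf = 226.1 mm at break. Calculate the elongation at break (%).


Elongation = (Lf - L0) / L0 * 100
= (226.1 - 48.1) / 48.1 * 100
= 178.0 / 48.1 * 100
= 370.1%

370.1%


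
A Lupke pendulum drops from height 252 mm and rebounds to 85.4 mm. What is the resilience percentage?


Resilience = h_rebound / h_drop * 100
= 85.4 / 252 * 100
= 33.9%

33.9%


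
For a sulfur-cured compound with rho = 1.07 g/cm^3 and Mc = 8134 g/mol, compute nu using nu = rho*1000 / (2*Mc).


nu = rho * 1000 / (2 * Mc)
nu = 1.07 * 1000 / (2 * 8134)
nu = 1070.0 / 16268
nu = 0.0658 mol/L

0.0658 mol/L


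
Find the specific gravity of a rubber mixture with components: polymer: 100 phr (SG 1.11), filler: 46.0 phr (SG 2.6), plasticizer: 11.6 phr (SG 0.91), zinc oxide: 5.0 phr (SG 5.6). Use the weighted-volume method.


Sum of weights = 162.6
Volume contributions:
  polymer: 100/1.11 = 90.0901
  filler: 46.0/2.6 = 17.6923
  plasticizer: 11.6/0.91 = 12.7473
  zinc oxide: 5.0/5.6 = 0.8929
Sum of volumes = 121.4225
SG = 162.6 / 121.4225 = 1.339

SG = 1.339


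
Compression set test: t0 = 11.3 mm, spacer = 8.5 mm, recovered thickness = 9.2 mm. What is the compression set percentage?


CS = (t0 - recovered) / (t0 - ts) * 100
= (11.3 - 9.2) / (11.3 - 8.5) * 100
= 2.1 / 2.8 * 100
= 75.0%

75.0%


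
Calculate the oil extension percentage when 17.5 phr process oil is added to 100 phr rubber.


Oil % = oil / (100 + oil) * 100
= 17.5 / (100 + 17.5) * 100
= 17.5 / 117.5 * 100
= 14.89%

14.89%


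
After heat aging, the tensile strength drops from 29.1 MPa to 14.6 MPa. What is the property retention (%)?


Retention = aged / original * 100
= 14.6 / 29.1 * 100
= 50.2%

50.2%


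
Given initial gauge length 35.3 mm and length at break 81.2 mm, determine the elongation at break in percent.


Elongation = (Lf - L0) / L0 * 100
= (81.2 - 35.3) / 35.3 * 100
= 45.9 / 35.3 * 100
= 130.0%

130.0%


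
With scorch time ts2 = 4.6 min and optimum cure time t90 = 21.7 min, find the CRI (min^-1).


CRI = 100 / (t90 - ts2)
= 100 / (21.7 - 4.6)
= 100 / 17.1
= 5.85 min^-1

5.85 min^-1


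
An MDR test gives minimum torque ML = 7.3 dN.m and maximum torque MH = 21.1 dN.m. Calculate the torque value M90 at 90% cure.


M90 = ML + 0.9 * (MH - ML)
M90 = 7.3 + 0.9 * (21.1 - 7.3)
M90 = 7.3 + 0.9 * 13.8
M90 = 19.72 dN.m

19.72 dN.m


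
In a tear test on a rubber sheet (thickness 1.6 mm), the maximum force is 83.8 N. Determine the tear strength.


Tear strength = force / thickness
= 83.8 / 1.6
= 52.37 N/mm

52.37 N/mm


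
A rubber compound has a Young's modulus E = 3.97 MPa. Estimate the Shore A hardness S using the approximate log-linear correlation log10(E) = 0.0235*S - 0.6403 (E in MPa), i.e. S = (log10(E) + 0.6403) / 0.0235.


log10(E) = 0.0235*S - 0.6403  =>  S = (log10(E) + 0.6403) / 0.0235
log10(3.97) = 0.598791
S = (0.598791 + 0.6403) / 0.0235 = 1.239091 / 0.0235
S = 52.7

Shore A = 52.7


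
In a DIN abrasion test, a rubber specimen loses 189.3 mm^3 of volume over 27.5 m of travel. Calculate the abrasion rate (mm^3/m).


Rate = volume_loss / distance
= 189.3 / 27.5
= 6.884 mm^3/m

6.884 mm^3/m


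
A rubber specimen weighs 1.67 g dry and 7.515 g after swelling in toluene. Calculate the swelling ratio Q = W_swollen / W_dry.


Q = W_swollen / W_dry
Q = 7.515 / 1.67
Q = 4.5

Q = 4.5


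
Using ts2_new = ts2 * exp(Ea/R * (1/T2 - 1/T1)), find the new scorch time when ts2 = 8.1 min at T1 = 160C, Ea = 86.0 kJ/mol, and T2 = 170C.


Convert temperatures: T1 = 160 + 273.15 = 433.15 K, T2 = 170 + 273.15 = 443.15 K
ts2_new = 8.1 * exp(86000 / 8.314 * (1/443.15 - 1/433.15))
1/T2 - 1/T1 = -5.2097e-05
ts2_new = 4.73 min

4.73 min


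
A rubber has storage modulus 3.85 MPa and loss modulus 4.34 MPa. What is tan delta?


tan delta = E'' / E'
= 4.34 / 3.85
= 1.1273

tan delta = 1.1273


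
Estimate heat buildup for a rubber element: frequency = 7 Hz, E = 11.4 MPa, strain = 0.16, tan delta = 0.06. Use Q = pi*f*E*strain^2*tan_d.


Q = pi * f * E * strain^2 * tan_d
= pi * 7 * 11.4 * 0.16^2 * 0.06
= pi * 7 * 11.4 * 0.0256 * 0.06
= 0.3851

Q = 0.3851


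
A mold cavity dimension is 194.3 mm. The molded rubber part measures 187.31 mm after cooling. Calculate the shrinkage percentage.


Shrinkage = (mold - part) / mold * 100
= (194.3 - 187.31) / 194.3 * 100
= 6.99 / 194.3 * 100
= 3.6%

3.6%


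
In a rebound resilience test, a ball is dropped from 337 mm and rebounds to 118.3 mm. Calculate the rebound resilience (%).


Resilience = h_rebound / h_drop * 100
= 118.3 / 337 * 100
= 35.1%

35.1%


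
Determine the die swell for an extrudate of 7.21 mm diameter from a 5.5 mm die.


Die swell ratio = D_extrudate / D_die
= 7.21 / 5.5
= 1.311

Die swell = 1.311


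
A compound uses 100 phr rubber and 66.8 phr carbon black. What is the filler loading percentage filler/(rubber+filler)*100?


Filler % = filler / (rubber + filler) * 100
= 66.8 / (100 + 66.8) * 100
= 66.8 / 166.8 * 100
= 40.05%

40.05%


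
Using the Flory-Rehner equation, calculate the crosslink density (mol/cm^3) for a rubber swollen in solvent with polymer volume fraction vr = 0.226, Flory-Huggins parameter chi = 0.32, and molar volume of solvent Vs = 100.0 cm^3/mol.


ln(1 - vr) = ln(1 - 0.226) = -0.2562
Numerator = -((-0.2562) + 0.226 + 0.32 * 0.226^2) = 0.0138
Denominator = 100.0 * (0.226^(1/3) - 0.226/2) = 49.6120
nu = 0.0138 / 49.6120 = 2.7895e-04 mol/cm^3

2.7895e-04 mol/cm^3


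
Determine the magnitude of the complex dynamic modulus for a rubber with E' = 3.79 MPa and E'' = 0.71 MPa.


|E*| = sqrt(E'^2 + E''^2)
= sqrt(3.79^2 + 0.71^2)
= sqrt(14.3641 + 0.5041)
= 3.856 MPa

3.856 MPa


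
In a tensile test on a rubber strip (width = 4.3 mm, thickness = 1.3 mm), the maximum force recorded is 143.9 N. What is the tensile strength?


Area = width * thickness = 4.3 * 1.3 = 5.59 mm^2
TS = force / area = 143.9 / 5.59 = 25.74 MPa

25.74 MPa


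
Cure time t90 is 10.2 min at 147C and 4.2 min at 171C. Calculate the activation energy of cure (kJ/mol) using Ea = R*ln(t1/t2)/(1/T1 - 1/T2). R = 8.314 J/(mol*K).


T1 = 420.15 K, T2 = 444.15 K
1/T1 - 1/T2 = 1.2861e-04
ln(t1/t2) = ln(10.2/4.2) = 0.8873
Ea = 8.314 * 0.8873 / 1.2861e-04 = 57359.4341 J/mol
Ea = 57.36 kJ/mol

57.36 kJ/mol


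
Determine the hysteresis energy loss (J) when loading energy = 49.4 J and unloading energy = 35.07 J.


Hysteresis loss = loading - unloading
= 49.4 - 35.07
= 14.33 J

14.33 J


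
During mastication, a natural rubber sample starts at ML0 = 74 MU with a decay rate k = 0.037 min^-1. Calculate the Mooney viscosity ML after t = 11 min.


ML = ML0 * exp(-k * t)
ML = 74 * exp(-0.037 * 11)
ML = 74 * 0.6656
ML = 49.26 MU

49.26 MU


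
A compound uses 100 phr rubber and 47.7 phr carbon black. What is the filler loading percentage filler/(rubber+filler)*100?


Filler % = filler / (rubber + filler) * 100
= 47.7 / (100 + 47.7) * 100
= 47.7 / 147.7 * 100
= 32.3%

32.3%


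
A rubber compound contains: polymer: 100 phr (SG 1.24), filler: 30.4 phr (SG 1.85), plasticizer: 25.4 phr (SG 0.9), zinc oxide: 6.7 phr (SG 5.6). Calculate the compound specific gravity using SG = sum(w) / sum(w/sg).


Sum of weights = 162.5
Volume contributions:
  polymer: 100/1.24 = 80.6452
  filler: 30.4/1.85 = 16.4324
  plasticizer: 25.4/0.9 = 28.2222
  zinc oxide: 6.7/5.6 = 1.1964
Sum of volumes = 126.4962
SG = 162.5 / 126.4962 = 1.285

SG = 1.285


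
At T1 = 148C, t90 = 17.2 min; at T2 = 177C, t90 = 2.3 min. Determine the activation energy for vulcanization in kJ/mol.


T1 = 421.15 K, T2 = 450.15 K
1/T1 - 1/T2 = 1.5297e-04
ln(t1/t2) = ln(17.2/2.3) = 2.0120
Ea = 8.314 * 2.0120 / 1.5297e-04 = 109353.8592 J/mol
Ea = 109.35 kJ/mol

109.35 kJ/mol


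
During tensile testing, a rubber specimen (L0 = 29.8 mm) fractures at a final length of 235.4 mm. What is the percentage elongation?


Elongation = (Lf - L0) / L0 * 100
= (235.4 - 29.8) / 29.8 * 100
= 205.6 / 29.8 * 100
= 689.9%

689.9%


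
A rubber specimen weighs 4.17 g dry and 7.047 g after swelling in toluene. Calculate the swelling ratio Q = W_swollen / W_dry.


Q = W_swollen / W_dry
Q = 7.047 / 4.17
Q = 1.69

Q = 1.69


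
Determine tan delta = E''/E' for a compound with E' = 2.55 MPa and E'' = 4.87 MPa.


tan delta = E'' / E'
= 4.87 / 2.55
= 1.9098

tan delta = 1.9098


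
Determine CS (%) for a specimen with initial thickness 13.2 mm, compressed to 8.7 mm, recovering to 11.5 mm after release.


CS = (t0 - recovered) / (t0 - ts) * 100
= (13.2 - 11.5) / (13.2 - 8.7) * 100
= 1.7 / 4.5 * 100
= 37.8%

37.8%


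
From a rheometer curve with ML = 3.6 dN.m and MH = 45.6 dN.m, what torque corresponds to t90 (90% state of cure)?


M90 = ML + 0.9 * (MH - ML)
M90 = 3.6 + 0.9 * (45.6 - 3.6)
M90 = 3.6 + 0.9 * 42.0
M90 = 41.4 dN.m

41.4 dN.m


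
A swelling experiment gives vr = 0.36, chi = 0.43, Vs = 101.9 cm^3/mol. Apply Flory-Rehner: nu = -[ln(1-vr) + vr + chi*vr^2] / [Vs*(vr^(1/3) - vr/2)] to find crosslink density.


ln(1 - vr) = ln(1 - 0.36) = -0.4463
Numerator = -((-0.4463) + 0.36 + 0.43 * 0.36^2) = 0.0306
Denominator = 101.9 * (0.36^(1/3) - 0.36/2) = 54.1475
nu = 0.0306 / 54.1475 = 5.6437e-04 mol/cm^3

5.6437e-04 mol/cm^3


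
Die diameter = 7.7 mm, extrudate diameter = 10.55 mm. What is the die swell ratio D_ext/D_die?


Die swell ratio = D_extrudate / D_die
= 10.55 / 7.7
= 1.37

Die swell = 1.37


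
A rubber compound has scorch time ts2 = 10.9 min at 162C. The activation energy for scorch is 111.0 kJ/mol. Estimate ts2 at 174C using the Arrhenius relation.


Convert temperatures: T1 = 162 + 273.15 = 435.15 K, T2 = 174 + 273.15 = 447.15 K
ts2_new = 10.9 * exp(111000 / 8.314 * (1/447.15 - 1/435.15))
1/T2 - 1/T1 = -6.1672e-05
ts2_new = 4.78 min

4.78 min


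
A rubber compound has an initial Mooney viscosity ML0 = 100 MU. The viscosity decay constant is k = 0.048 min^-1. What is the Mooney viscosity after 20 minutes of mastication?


ML = ML0 * exp(-k * t)
ML = 100 * exp(-0.048 * 20)
ML = 100 * 0.3829
ML = 38.29 MU

38.29 MU


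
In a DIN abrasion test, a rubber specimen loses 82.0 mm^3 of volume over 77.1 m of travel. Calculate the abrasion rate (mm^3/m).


Rate = volume_loss / distance
= 82.0 / 77.1
= 1.064 mm^3/m

1.064 mm^3/m


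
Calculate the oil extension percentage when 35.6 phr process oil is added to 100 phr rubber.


Oil % = oil / (100 + oil) * 100
= 35.6 / (100 + 35.6) * 100
= 35.6 / 135.6 * 100
= 26.25%

26.25%


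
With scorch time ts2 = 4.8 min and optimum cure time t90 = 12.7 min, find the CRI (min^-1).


CRI = 100 / (t90 - ts2)
= 100 / (12.7 - 4.8)
= 100 / 7.9
= 12.66 min^-1

12.66 min^-1


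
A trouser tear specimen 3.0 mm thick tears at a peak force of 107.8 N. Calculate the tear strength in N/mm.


Tear strength = force / thickness
= 107.8 / 3.0
= 35.93 N/mm

35.93 N/mm


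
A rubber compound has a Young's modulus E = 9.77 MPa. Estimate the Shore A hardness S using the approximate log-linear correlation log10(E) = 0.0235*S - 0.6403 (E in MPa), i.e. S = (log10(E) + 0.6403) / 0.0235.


log10(E) = 0.0235*S - 0.6403  =>  S = (log10(E) + 0.6403) / 0.0235
log10(9.77) = 0.989895
S = (0.989895 + 0.6403) / 0.0235 = 1.630195 / 0.0235
S = 69.4

Shore A = 69.4


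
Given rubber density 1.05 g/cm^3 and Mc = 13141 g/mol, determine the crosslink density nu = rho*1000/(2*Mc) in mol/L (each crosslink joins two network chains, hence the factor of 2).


nu = rho * 1000 / (2 * Mc)
nu = 1.05 * 1000 / (2 * 13141)
nu = 1050.0 / 26282
nu = 0.0400 mol/L

0.0400 mol/L


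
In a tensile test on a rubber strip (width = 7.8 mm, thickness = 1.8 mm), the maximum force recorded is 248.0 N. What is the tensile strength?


Area = width * thickness = 7.8 * 1.8 = 14.04 mm^2
TS = force / area = 248.0 / 14.04 = 17.66 MPa

17.66 MPa


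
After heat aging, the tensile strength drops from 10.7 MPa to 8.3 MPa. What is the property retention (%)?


Retention = aged / original * 100
= 8.3 / 10.7 * 100
= 77.6%

77.6%


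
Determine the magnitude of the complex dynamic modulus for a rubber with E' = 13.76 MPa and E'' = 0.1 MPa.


|E*| = sqrt(E'^2 + E''^2)
= sqrt(13.76^2 + 0.1^2)
= sqrt(189.3376 + 0.0100)
= 13.76 MPa

13.76 MPa


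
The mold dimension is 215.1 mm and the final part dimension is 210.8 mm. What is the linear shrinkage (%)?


Shrinkage = (mold - part) / mold * 100
= (215.1 - 210.8) / 215.1 * 100
= 4.3 / 215.1 * 100
= 2.0%

2.0%


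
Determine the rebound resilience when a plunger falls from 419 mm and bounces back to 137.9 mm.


Resilience = h_rebound / h_drop * 100
= 137.9 / 419 * 100
= 32.9%

32.9%


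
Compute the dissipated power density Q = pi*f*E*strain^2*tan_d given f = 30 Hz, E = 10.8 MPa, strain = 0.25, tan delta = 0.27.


Q = pi * f * E * strain^2 * tan_d
= pi * 30 * 10.8 * 0.25^2 * 0.27
= pi * 30 * 10.8 * 0.0625 * 0.27
= 17.1767

Q = 17.1767


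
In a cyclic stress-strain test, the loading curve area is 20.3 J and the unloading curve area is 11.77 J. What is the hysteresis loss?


Hysteresis loss = loading - unloading
= 20.3 - 11.77
= 8.53 J

8.53 J


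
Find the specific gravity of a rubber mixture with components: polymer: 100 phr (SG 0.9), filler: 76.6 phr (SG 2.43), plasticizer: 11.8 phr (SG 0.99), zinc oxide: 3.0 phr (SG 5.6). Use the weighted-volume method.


Sum of weights = 191.4
Volume contributions:
  polymer: 100/0.9 = 111.1111
  filler: 76.6/2.43 = 31.5226
  plasticizer: 11.8/0.99 = 11.9192
  zinc oxide: 3.0/5.6 = 0.5357
Sum of volumes = 155.0887
SG = 191.4 / 155.0887 = 1.234

SG = 1.234


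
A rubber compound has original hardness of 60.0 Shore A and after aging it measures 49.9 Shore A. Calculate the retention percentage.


Retention = aged / original * 100
= 49.9 / 60.0 * 100
= 83.2%

83.2%


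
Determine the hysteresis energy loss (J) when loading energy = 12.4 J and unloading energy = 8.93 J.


Hysteresis loss = loading - unloading
= 12.4 - 8.93
= 3.47 J

3.47 J


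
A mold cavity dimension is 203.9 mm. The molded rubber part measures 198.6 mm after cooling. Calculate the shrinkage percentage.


Shrinkage = (mold - part) / mold * 100
= (203.9 - 198.6) / 203.9 * 100
= 5.3 / 203.9 * 100
= 2.6%

2.6%


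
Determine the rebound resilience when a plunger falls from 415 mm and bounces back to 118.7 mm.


Resilience = h_rebound / h_drop * 100
= 118.7 / 415 * 100
= 28.6%

28.6%


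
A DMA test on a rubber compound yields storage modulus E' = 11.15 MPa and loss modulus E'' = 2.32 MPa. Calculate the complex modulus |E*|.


|E*| = sqrt(E'^2 + E''^2)
= sqrt(11.15^2 + 2.32^2)
= sqrt(124.3225 + 5.3824)
= 11.389 MPa

11.389 MPa


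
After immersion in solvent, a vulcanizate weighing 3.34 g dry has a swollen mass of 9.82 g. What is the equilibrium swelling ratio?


Q = W_swollen / W_dry
Q = 9.82 / 3.34
Q = 2.94

Q = 2.94


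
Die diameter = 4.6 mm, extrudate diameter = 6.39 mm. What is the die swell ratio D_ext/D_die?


Die swell ratio = D_extrudate / D_die
= 6.39 / 4.6
= 1.389

Die swell = 1.389


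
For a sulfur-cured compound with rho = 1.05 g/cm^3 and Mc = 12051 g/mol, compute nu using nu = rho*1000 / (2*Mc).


nu = rho * 1000 / (2 * Mc)
nu = 1.05 * 1000 / (2 * 12051)
nu = 1050.0 / 24102
nu = 0.0436 mol/L

0.0436 mol/L


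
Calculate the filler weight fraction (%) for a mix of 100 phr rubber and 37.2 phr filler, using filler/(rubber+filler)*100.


Filler % = filler / (rubber + filler) * 100
= 37.2 / (100 + 37.2) * 100
= 37.2 / 137.2 * 100
= 27.11%

27.11%


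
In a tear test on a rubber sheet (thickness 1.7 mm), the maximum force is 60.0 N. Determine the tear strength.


Tear strength = force / thickness
= 60.0 / 1.7
= 35.29 N/mm

35.29 N/mm


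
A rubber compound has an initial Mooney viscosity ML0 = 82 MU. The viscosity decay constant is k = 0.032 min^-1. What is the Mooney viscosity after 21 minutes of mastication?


ML = ML0 * exp(-k * t)
ML = 82 * exp(-0.032 * 21)
ML = 82 * 0.5107
ML = 41.88 MU

41.88 MU


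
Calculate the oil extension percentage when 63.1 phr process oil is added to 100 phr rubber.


Oil % = oil / (100 + oil) * 100
= 63.1 / (100 + 63.1) * 100
= 63.1 / 163.1 * 100
= 38.69%

38.69%


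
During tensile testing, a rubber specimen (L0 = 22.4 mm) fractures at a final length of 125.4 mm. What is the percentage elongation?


Elongation = (Lf - L0) / L0 * 100
= (125.4 - 22.4) / 22.4 * 100
= 103.0 / 22.4 * 100
= 459.8%

459.8%


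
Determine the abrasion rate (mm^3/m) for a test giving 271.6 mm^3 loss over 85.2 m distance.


Rate = volume_loss / distance
= 271.6 / 85.2
= 3.188 mm^3/m

3.188 mm^3/m


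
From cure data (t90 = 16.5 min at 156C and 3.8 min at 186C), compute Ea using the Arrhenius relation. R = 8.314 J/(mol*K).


T1 = 429.15 K, T2 = 459.15 K
1/T1 - 1/T2 = 1.5225e-04
ln(t1/t2) = ln(16.5/3.8) = 1.4684
Ea = 8.314 * 1.4684 / 1.5225e-04 = 80183.4638 J/mol
Ea = 80.18 kJ/mol

80.18 kJ/mol


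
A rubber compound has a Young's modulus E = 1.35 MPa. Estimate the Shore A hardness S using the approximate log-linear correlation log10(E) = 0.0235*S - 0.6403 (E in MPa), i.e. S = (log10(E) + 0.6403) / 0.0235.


log10(E) = 0.0235*S - 0.6403  =>  S = (log10(E) + 0.6403) / 0.0235
log10(1.35) = 0.130334
S = (0.130334 + 0.6403) / 0.0235 = 0.770634 / 0.0235
S = 32.8

Shore A = 32.8


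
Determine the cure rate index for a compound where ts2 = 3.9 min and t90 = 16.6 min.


CRI = 100 / (t90 - ts2)
= 100 / (16.6 - 3.9)
= 100 / 12.7
= 7.87 min^-1

7.87 min^-1


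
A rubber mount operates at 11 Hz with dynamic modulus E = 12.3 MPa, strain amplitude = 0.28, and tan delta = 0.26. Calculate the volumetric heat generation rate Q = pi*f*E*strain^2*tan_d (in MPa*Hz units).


Q = pi * f * E * strain^2 * tan_d
= pi * 11 * 12.3 * 0.28^2 * 0.26
= pi * 11 * 12.3 * 0.0784 * 0.26
= 8.6644

Q = 8.6644


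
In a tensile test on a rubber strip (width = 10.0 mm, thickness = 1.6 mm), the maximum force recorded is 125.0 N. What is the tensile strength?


Area = width * thickness = 10.0 * 1.6 = 16.0 mm^2
TS = force / area = 125.0 / 16.0 = 7.81 MPa

7.81 MPa


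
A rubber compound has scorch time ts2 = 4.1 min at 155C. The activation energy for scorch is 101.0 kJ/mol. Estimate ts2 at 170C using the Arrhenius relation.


Convert temperatures: T1 = 155 + 273.15 = 428.15 K, T2 = 170 + 273.15 = 443.15 K
ts2_new = 4.1 * exp(101000 / 8.314 * (1/443.15 - 1/428.15))
1/T2 - 1/T1 = -7.9058e-05
ts2_new = 1.57 min

1.57 min


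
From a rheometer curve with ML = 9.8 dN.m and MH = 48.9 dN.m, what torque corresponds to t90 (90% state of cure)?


M90 = ML + 0.9 * (MH - ML)
M90 = 9.8 + 0.9 * (48.9 - 9.8)
M90 = 9.8 + 0.9 * 39.1
M90 = 44.99 dN.m

44.99 dN.m


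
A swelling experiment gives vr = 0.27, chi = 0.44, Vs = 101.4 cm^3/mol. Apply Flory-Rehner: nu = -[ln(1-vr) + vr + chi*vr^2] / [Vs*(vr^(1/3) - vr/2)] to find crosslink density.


ln(1 - vr) = ln(1 - 0.27) = -0.3147
Numerator = -((-0.3147) + 0.27 + 0.44 * 0.27^2) = 0.0126
Denominator = 101.4 * (0.27^(1/3) - 0.27/2) = 51.8489
nu = 0.0126 / 51.8489 = 2.4368e-04 mol/cm^3

2.4368e-04 mol/cm^3


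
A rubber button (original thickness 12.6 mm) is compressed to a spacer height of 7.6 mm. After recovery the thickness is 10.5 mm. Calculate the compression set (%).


CS = (t0 - recovered) / (t0 - ts) * 100
= (12.6 - 10.5) / (12.6 - 7.6) * 100
= 2.1 / 5.0 * 100
= 42.0%

42.0%


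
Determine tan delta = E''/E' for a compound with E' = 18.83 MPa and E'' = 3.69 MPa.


tan delta = E'' / E'
= 3.69 / 18.83
= 0.196

tan delta = 0.196


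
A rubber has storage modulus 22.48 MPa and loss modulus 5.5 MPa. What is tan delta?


tan delta = E'' / E'
= 5.5 / 22.48
= 0.2447

tan delta = 0.2447


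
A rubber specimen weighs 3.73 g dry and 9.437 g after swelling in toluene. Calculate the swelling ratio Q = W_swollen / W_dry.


Q = W_swollen / W_dry
Q = 9.437 / 3.73
Q = 2.53

Q = 2.53


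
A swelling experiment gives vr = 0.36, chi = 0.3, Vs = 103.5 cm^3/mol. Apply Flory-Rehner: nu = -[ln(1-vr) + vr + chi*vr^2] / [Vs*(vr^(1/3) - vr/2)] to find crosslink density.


ln(1 - vr) = ln(1 - 0.36) = -0.4463
Numerator = -((-0.4463) + 0.36 + 0.3 * 0.36^2) = 0.0474
Denominator = 103.5 * (0.36^(1/3) - 0.36/2) = 54.9977
nu = 0.0474 / 54.9977 = 8.6198e-04 mol/cm^3

8.6198e-04 mol/cm^3


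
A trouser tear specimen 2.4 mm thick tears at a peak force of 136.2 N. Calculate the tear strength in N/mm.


Tear strength = force / thickness
= 136.2 / 2.4
= 56.75 N/mm

56.75 N/mm


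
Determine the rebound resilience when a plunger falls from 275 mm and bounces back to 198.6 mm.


Resilience = h_rebound / h_drop * 100
= 198.6 / 275 * 100
= 72.2%

72.2%


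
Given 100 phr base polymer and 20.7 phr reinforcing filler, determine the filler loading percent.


Filler % = filler / (rubber + filler) * 100
= 20.7 / (100 + 20.7) * 100
= 20.7 / 120.7 * 100
= 17.15%

17.15%


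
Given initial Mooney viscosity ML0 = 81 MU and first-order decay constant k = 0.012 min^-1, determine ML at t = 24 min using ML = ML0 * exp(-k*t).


ML = ML0 * exp(-k * t)
ML = 81 * exp(-0.012 * 24)
ML = 81 * 0.7498
ML = 60.73 MU

60.73 MU


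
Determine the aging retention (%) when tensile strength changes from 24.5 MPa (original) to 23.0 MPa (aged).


Retention = aged / original * 100
= 23.0 / 24.5 * 100
= 93.9%

93.9%


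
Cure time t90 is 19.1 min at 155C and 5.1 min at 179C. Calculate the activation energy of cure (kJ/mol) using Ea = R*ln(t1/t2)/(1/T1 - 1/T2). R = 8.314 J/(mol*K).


T1 = 428.15 K, T2 = 452.15 K
1/T1 - 1/T2 = 1.2397e-04
ln(t1/t2) = ln(19.1/5.1) = 1.3204
Ea = 8.314 * 1.3204 / 1.2397e-04 = 88552.0252 J/mol
Ea = 88.55 kJ/mol

88.55 kJ/mol


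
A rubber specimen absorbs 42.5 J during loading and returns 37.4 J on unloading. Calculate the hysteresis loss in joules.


Hysteresis loss = loading - unloading
= 42.5 - 37.4
= 5.1 J

5.1 J


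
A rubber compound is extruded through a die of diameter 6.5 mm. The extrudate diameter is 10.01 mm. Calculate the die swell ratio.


Die swell ratio = D_extrudate / D_die
= 10.01 / 6.5
= 1.54

Die swell = 1.54


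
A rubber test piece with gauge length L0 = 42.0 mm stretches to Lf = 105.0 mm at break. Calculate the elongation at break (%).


Elongation = (Lf - L0) / L0 * 100
= (105.0 - 42.0) / 42.0 * 100
= 63.0 / 42.0 * 100
= 150.0%

150.0%


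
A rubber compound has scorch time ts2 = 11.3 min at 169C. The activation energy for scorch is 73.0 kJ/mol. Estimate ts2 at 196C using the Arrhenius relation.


Convert temperatures: T1 = 169 + 273.15 = 442.15 K, T2 = 196 + 273.15 = 469.15 K
ts2_new = 11.3 * exp(73000 / 8.314 * (1/469.15 - 1/442.15))
1/T2 - 1/T1 = -1.3016e-04
ts2_new = 3.6 min

3.6 min


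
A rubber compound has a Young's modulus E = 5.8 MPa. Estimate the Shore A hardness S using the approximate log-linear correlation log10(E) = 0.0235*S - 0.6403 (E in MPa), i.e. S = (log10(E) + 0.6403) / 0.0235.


log10(E) = 0.0235*S - 0.6403  =>  S = (log10(E) + 0.6403) / 0.0235
log10(5.8) = 0.763428
S = (0.763428 + 0.6403) / 0.0235 = 1.403728 / 0.0235
S = 59.7

Shore A = 59.7


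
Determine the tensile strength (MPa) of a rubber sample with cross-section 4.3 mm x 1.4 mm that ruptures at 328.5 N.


Area = width * thickness = 4.3 * 1.4 = 6.02 mm^2
TS = force / area = 328.5 / 6.02 = 54.57 MPa

54.57 MPa


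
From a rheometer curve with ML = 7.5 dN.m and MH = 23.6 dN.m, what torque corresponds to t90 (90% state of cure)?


M90 = ML + 0.9 * (MH - ML)
M90 = 7.5 + 0.9 * (23.6 - 7.5)
M90 = 7.5 + 0.9 * 16.1
M90 = 21.99 dN.m

21.99 dN.m


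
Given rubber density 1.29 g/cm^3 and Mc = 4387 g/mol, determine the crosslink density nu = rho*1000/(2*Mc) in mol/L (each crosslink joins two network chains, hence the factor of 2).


nu = rho * 1000 / (2 * Mc)
nu = 1.29 * 1000 / (2 * 4387)
nu = 1290.0 / 8774
nu = 0.1470 mol/L

0.1470 mol/L
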